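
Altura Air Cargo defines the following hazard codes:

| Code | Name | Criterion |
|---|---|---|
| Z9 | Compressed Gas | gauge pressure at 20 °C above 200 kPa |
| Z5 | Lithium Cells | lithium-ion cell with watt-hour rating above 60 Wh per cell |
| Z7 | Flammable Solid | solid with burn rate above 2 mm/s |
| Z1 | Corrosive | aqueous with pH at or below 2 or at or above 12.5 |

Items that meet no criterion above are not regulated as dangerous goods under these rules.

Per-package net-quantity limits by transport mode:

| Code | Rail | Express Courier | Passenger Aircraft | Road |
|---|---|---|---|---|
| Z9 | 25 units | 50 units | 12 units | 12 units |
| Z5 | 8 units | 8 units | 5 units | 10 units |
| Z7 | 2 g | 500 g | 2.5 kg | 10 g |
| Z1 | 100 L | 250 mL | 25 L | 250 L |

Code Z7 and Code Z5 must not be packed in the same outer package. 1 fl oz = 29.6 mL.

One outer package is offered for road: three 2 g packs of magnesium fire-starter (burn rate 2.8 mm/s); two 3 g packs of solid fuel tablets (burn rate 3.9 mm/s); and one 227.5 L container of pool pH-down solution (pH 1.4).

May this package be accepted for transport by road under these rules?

No

Burn rate 2.8 mm/s meets the Code Z7 criterion (Flammable Solid), so the magnesium fire-starter is Code Z7.
With burn rate 3.9 mm/s (> 2 mm/s), the solid fuel tablets fall in Code Z7.
Pool pH-down solution: pH 1.4 ≤ 2 → Code Z1 (Corrosive).
Code Z7 net quantity: (three 2 g packs = 6 g) + (two 3 g packs = 6 g) = 12 g.
That exceeds the Code Z7 road limit of 10 g.
Code Z1 quantity: 227.5 L.
227.5 L ≤ 250 L (road limit, Code Z1) — within limit.
The segregation rule (Code Z7 with Code Z5) does not apply to Code Z7 with Code Z1.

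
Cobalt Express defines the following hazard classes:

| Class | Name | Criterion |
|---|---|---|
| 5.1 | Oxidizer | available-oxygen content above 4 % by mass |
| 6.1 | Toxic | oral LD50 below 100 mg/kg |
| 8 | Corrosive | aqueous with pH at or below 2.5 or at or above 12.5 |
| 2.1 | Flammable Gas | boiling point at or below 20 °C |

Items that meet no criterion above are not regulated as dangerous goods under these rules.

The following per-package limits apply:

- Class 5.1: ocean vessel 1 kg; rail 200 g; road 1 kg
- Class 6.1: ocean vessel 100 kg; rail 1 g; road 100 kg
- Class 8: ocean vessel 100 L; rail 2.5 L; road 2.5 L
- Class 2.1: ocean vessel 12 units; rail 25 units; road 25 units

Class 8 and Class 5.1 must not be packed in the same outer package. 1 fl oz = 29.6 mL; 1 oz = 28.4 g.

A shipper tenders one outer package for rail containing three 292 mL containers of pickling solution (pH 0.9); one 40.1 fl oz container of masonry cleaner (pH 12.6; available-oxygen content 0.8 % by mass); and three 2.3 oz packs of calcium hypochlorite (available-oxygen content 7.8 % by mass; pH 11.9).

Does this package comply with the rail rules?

The pickling solution has pH 0.9, which is ≤ 2.5, so it is Class 8 (Corrosive).
pH 12.6 meets the Class 8 criterion (Corrosive), so the masonry cleaner is Class 8.
With available-oxygen content 7.8 % by mass (> 4 % by mass), the calcium hypochlorite falls in Class 5.1.
Total Class 8: (three 292 mL containers = 876 mL) + (one 40.1 fl oz container = 1186.96 mL) = 2062.96 mL.
That is within the Class 8 rail limit of 2.5 L.
Class 5.1 quantity: three 2.3 oz packs = 195.96 g.
That is within the Class 5.1 rail limit of 200 g.
Class 8 and Class 5.1 may not share an outer package.

No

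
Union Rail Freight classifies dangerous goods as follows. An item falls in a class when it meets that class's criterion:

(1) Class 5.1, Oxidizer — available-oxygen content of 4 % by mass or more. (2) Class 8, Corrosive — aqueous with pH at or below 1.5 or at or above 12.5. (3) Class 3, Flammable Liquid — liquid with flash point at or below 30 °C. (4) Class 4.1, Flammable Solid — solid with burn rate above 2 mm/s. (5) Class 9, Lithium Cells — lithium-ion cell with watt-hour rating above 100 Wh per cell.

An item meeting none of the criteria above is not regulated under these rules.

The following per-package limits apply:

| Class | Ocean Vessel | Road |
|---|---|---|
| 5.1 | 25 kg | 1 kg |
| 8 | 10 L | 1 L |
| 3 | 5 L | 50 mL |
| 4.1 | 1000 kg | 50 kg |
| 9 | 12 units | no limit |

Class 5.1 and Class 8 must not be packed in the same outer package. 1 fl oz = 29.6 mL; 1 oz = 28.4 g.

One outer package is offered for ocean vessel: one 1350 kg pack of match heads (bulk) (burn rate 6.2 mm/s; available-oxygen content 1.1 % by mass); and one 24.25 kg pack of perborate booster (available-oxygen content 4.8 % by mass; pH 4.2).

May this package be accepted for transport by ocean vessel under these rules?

With burn rate 6.2 mm/s (> 2 mm/s), the match heads (bulk) fall in Class 4.1.
Perborate booster: available-oxygen content 4.8 % by mass ≥ 4 % by mass → Class 5.1 (Oxidizer).
Class 5.1 quantity: 24.25 kg.
24.25 kg is within the ocean vessel limit of 25 kg for Class 5.1.
Class 4.1 quantity: 1350 kg.
That exceeds the Class 4.1 ocean vessel limit of 1000 kg.
The segregation rule (Class 5.1 with Class 8) does not apply to Class 5.1 with Class 4.1.

No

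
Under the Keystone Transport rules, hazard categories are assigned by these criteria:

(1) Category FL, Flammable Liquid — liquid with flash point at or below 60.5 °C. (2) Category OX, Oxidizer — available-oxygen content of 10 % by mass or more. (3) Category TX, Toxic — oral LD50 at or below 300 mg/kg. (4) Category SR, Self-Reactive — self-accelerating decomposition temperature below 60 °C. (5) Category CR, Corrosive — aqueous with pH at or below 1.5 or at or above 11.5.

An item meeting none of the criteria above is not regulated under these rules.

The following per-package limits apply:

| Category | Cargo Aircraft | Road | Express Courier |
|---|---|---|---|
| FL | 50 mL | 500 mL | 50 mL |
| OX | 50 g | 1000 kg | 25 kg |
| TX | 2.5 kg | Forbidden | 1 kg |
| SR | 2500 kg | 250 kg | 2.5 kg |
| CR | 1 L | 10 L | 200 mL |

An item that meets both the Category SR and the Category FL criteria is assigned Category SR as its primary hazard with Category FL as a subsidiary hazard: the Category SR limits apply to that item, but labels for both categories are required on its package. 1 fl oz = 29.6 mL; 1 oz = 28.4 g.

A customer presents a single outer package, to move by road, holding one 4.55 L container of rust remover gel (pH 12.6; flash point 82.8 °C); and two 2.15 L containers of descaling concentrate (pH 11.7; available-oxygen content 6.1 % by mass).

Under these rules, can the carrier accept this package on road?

Rust remover gel: pH 12.6 ≥ 11.5 → Category CR (Corrosive).
With pH 11.7 (≥ 11.5), the descaling concentrate falls in Category CR.
Total Category CR: 4.55 L + (two 2.15 L containers = 4.3 L) = 8.85 L.
That is within the Category CR road limit of 10 L.

Yes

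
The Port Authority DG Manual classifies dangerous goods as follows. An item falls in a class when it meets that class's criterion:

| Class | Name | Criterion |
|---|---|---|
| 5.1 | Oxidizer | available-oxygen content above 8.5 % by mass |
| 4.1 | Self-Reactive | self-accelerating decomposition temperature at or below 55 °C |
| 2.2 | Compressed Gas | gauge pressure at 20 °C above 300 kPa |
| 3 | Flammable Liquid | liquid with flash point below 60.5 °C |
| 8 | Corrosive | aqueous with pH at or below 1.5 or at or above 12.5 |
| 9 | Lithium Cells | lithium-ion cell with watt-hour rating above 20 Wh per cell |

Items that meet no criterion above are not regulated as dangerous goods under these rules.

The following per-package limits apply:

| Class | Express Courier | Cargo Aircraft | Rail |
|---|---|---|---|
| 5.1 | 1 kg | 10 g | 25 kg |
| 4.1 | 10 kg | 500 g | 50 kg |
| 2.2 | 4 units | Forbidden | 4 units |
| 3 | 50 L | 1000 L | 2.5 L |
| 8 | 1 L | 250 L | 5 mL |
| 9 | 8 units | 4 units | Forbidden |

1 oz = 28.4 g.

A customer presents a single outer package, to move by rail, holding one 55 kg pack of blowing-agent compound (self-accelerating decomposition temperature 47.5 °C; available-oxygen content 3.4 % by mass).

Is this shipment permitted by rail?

No

The blowing-agent compound has self-accelerating decomposition temperature 47.5 °C, which is ≤ 55 °C, so it is Class 4.1 (Self-Reactive).
Class 4.1 quantity: 55 kg.
55 kg > 50 kg (rail limit, Class 4.1) — over the limit.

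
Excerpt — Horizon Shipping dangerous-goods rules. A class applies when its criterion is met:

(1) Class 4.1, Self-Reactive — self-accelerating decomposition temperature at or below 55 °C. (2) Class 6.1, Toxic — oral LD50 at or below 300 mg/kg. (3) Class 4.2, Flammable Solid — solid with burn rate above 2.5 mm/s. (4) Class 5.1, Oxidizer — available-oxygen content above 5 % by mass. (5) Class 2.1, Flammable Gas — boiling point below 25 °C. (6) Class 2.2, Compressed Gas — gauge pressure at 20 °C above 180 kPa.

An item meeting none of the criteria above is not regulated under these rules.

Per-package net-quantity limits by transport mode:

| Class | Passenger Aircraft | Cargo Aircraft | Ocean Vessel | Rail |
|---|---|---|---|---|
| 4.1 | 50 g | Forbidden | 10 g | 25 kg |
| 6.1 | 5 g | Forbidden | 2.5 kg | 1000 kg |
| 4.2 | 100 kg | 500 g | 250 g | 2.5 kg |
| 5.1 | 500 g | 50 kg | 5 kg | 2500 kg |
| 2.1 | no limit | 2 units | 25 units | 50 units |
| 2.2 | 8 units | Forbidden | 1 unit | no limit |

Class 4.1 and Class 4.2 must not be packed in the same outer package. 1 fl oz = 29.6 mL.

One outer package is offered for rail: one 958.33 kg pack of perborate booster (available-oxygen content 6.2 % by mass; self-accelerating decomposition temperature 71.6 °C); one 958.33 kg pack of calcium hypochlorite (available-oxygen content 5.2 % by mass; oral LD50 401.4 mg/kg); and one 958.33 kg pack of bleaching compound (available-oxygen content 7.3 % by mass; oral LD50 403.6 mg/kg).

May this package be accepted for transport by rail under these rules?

Available-oxygen content 6.2 % by mass meets the Class 5.1 criterion (Oxidizer), so the perborate booster is Class 5.1.
The calcium hypochlorite has available-oxygen content 5.2 % by mass, which is > 5 % by mass, so it is Class 5.1 (Oxidizer).
Available-oxygen content 7.3 % by mass meets the Class 5.1 criterion (Oxidizer), so the bleaching compound is Class 5.1.
Class 5.1 net quantity: 958.33 kg + 958.33 kg + 958.33 kg = 2874.99 kg.
2874.99 kg exceeds the rail limit of 2500 kg for Class 5.1.

No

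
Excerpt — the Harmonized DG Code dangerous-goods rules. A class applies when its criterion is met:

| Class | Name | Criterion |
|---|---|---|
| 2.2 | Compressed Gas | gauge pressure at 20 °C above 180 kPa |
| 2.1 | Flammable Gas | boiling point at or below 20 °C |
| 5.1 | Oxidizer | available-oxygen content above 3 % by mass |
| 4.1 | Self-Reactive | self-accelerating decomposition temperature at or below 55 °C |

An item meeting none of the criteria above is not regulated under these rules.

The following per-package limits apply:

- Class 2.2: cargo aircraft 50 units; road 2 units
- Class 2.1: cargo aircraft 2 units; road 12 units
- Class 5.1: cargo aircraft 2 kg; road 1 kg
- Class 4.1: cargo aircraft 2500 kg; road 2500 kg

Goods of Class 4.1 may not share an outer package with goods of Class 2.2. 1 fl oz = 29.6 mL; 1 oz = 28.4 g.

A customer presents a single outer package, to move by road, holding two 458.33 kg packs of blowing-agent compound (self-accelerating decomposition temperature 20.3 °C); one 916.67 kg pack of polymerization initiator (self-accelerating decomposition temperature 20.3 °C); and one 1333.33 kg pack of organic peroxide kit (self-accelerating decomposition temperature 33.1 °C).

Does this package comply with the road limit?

Blowing-agent compound: self-accelerating decomposition temperature 20.3 °C ≤ 55 °C → Class 4.1 (Self-Reactive).
With self-accelerating decomposition temperature 20.3 °C (≤ 55 °C), the polymerization initiator falls in Class 4.1.
Organic peroxide kit: self-accelerating decomposition temperature 33.1 °C ≤ 55 °C → Class 4.1 (Self-Reactive).
Total Class 4.1: (two 458.33 kg packs = 916.66 kg) + 916.67 kg + 1333.33 kg = 3166.66 kg.
3166.66 kg > 2500 kg (road limit, Class 4.1) — over the limit.

No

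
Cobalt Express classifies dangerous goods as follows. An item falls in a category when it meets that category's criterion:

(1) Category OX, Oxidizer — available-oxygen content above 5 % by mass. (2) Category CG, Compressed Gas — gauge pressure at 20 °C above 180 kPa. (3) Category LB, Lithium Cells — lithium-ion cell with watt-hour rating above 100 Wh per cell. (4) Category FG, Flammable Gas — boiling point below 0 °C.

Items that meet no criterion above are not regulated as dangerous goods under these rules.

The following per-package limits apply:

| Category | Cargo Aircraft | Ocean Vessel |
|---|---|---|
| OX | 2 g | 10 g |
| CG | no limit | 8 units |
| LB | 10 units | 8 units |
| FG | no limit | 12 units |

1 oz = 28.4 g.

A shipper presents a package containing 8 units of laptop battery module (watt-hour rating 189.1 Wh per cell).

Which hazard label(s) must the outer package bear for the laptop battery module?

The laptop battery module has watt-hour rating 189.1 Wh per cell, which is > 100 Wh per cell, so it is Category LB (Lithium Cells).
Only the Category LB label is required.

Category LB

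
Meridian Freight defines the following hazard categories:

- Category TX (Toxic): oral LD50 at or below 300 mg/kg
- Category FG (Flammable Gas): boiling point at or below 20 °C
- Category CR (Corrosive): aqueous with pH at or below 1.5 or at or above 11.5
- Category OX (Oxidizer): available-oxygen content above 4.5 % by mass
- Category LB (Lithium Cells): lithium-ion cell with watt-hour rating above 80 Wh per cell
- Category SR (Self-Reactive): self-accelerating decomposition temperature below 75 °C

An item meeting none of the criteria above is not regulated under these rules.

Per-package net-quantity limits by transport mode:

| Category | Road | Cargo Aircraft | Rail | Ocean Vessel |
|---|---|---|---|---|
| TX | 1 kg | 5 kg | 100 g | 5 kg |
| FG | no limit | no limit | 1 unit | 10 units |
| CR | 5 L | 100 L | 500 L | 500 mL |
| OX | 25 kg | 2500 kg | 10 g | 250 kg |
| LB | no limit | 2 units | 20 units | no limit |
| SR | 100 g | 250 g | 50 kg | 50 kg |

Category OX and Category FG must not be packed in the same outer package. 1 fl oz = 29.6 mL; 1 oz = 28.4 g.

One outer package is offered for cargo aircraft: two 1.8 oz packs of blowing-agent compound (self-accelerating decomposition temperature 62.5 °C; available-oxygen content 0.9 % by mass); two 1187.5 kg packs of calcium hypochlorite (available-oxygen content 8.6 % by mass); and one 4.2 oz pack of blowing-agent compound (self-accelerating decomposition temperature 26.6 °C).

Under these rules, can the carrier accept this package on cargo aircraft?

The blowing-agent compound has self-accelerating decomposition temperature 62.5 °C, which is < 75 °C, so it is Category SR (Self-Reactive).
Calcium hypochlorite: available-oxygen content 8.6 % by mass > 4.5 % by mass → Category OX (Oxidizer).
Blowing-agent compound: self-accelerating decomposition temperature 26.6 °C < 75 °C → Category SR (Self-Reactive).
Category OX quantity: two 1187.5 kg packs = 2375 kg.
2375 kg ≤ 2500 kg (cargo aircraft limit, Category OX) — within limit.
Total Category SR: (two 1.8 oz packs = 102.24 g) + (one 4.2 oz pack = 119.28 g) = 221.52 g.
221.52 g ≤ 250 g (cargo aircraft limit, Category SR) — within limit.
The segregation rule (Category OX with Category FG) does not apply to Category OX with Category SR.
Every hazard category is within its cargo aircraft limit and no segregation rule is violated.

Yes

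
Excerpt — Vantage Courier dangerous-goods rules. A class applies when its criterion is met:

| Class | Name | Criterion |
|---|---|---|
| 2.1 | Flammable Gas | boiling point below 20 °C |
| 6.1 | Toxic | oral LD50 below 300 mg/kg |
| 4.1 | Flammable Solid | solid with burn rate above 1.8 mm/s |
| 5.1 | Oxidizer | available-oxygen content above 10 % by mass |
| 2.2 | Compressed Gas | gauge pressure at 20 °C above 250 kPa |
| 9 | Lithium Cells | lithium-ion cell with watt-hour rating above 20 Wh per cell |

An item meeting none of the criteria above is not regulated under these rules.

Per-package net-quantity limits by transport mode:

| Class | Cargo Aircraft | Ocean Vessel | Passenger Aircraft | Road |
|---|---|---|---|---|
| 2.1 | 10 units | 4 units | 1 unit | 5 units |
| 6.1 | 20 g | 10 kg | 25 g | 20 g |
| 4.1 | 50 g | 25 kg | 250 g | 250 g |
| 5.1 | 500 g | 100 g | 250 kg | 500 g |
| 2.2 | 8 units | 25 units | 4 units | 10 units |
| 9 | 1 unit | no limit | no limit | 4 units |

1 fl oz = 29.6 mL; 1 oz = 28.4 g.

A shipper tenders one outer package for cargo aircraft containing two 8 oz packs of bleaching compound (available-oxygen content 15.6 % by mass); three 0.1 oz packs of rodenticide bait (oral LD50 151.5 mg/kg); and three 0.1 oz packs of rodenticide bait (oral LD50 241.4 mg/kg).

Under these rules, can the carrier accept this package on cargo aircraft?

With available-oxygen content 15.6 % by mass (> 10 % by mass), the bleaching compound falls in Class 5.1.
Rodenticide bait: oral LD50 151.5 mg/kg < 300 mg/kg → Class 6.1 (Toxic).
Rodenticide bait: oral LD50 241.4 mg/kg < 300 mg/kg → Class 6.1 (Toxic).
Total Class 6.1: (three 0.1 oz packs = 8.52 g) + (three 0.1 oz packs = 8.52 g) = 17.04 g.
17.04 g ≤ 20 g (cargo aircraft limit, Class 6.1) — within limit.
Class 5.1 quantity: two 8 oz packs = 454.4 g.
That is within the Class 5.1 cargo aircraft limit of 500 g.
Every hazard class is within its cargo aircraft limit and no segregation rule is violated.

Yes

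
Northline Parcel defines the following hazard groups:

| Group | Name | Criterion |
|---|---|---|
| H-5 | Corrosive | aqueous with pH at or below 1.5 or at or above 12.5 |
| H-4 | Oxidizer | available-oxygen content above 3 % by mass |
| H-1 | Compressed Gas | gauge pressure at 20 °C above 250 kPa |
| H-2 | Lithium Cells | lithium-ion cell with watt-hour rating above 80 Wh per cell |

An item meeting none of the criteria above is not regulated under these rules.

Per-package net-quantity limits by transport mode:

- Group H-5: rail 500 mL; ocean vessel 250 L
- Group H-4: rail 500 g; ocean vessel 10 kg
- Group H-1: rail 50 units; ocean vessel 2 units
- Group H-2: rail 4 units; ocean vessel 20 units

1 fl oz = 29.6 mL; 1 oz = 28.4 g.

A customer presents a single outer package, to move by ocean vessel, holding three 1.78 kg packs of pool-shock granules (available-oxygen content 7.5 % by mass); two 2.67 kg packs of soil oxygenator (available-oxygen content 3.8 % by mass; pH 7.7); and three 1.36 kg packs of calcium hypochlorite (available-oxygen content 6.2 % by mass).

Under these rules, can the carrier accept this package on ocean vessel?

No

The pool-shock granules have available-oxygen content 7.5 % by mass, which is > 3 % by mass, so they are Group H-4 (Oxidizer).
Available-oxygen content 3.8 % by mass meets the Group H-4 criterion (Oxidizer), so the soil oxygenator is Group H-4.
The calcium hypochlorite has available-oxygen content 6.2 % by mass, which is > 3 % by mass, so it is Group H-4 (Oxidizer).
Total Group H-4: (three 1.78 kg packs = 5.34 kg) + (two 2.67 kg packs = 5.34 kg) + (three 1.36 kg packs = 4.08 kg) = 14.76 kg.
14.76 kg exceeds the ocean vessel limit of 10 kg for Group H-4.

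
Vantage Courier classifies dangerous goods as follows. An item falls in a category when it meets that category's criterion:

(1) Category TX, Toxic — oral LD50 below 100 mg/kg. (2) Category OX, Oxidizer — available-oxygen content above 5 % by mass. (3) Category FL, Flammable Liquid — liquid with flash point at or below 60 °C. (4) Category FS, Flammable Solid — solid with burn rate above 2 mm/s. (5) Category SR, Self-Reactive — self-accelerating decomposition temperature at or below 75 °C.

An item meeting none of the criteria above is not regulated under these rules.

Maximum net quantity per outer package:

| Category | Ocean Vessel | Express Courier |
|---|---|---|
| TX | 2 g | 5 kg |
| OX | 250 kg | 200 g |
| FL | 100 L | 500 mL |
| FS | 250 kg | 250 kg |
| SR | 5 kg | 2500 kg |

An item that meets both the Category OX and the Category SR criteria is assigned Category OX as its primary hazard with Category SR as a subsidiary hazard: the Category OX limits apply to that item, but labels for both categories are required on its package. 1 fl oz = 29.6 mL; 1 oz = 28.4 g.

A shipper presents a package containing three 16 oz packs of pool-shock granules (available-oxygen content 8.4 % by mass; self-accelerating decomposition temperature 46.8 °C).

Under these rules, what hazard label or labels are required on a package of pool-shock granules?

Available-oxygen content 8.4 % by mass meets the Category OX criterion (Oxidizer), so the pool-shock granules are Category OX.
With self-accelerating decomposition temperature 46.8 °C (≤ 75 °C), the pool-shock granules fall in Category SR.
By the precedence rule Category OX is primary and Category SR is subsidiary, and that rule requires both labels on the package.

Category OX and SR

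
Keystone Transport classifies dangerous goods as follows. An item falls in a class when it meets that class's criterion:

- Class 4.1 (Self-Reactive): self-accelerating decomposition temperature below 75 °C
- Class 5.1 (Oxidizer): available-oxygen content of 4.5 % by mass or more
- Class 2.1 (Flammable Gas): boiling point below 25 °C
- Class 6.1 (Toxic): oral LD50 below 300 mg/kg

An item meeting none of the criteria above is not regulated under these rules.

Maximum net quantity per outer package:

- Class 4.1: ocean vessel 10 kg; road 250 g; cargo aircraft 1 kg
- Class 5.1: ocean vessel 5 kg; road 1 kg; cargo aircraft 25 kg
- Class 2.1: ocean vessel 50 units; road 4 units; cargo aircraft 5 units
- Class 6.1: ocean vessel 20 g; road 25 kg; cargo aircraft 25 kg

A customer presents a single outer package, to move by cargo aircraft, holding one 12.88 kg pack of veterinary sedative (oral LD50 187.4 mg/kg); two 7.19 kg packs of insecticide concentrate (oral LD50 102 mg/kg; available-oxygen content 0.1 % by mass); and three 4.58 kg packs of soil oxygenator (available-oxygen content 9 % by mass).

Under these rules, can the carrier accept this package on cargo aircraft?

No

With oral LD50 187.4 mg/kg (< 300 mg/kg), the veterinary sedative falls in Class 6.1.
Insecticide concentrate: oral LD50 102 mg/kg < 300 mg/kg → Class 6.1 (Toxic).
With available-oxygen content 9 % by mass (≥ 4.5 % by mass), the soil oxygenator falls in Class 5.1.
Class 6.1 net quantity: 12.88 kg + (two 7.19 kg packs = 14.38 kg) = 27.26 kg.
That exceeds the Class 6.1 cargo aircraft limit of 25 kg.
Class 5.1 quantity: three 4.58 kg packs = 13.74 kg.
13.74 kg ≤ 25 kg (cargo aircraft limit, Class 5.1) — within limit.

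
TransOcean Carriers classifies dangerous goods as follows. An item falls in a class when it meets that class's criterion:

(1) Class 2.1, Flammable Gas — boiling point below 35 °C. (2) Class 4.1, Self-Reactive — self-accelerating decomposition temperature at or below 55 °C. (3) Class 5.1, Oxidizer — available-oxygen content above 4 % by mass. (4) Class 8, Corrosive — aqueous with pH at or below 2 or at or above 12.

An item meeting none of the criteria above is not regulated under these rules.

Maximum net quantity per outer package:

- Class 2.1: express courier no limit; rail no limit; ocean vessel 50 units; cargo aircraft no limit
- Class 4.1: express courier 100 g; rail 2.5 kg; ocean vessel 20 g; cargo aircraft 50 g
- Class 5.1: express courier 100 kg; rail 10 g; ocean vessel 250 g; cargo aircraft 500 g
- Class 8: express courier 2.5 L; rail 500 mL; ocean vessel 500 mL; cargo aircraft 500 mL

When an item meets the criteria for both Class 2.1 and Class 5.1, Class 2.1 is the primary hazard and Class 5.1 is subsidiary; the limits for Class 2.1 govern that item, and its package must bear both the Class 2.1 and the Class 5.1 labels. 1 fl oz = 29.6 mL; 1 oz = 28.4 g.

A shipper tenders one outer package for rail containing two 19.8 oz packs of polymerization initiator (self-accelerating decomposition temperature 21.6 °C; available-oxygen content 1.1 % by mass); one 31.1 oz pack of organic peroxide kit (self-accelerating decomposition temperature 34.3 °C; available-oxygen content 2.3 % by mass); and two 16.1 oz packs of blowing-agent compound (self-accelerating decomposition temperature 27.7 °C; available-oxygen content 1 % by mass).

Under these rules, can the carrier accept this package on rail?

Polymerization initiator: self-accelerating decomposition temperature 21.6 °C ≤ 55 °C → Class 4.1 (Self-Reactive).
Organic peroxide kit: self-accelerating decomposition temperature 34.3 °C ≤ 55 °C → Class 4.1 (Self-Reactive).
Blowing-agent compound: self-accelerating decomposition temperature 27.7 °C ≤ 55 °C → Class 4.1 (Self-Reactive).
Class 4.1 net quantity: (two 19.8 oz packs = 1124.64 g) + (one 31.1 oz pack = 883.24 g) + (two 16.1 oz packs = 914.48 g) = 2922.36 g.
2922.36 g exceeds the rail limit of 2.5 kg for Class 4.1.

No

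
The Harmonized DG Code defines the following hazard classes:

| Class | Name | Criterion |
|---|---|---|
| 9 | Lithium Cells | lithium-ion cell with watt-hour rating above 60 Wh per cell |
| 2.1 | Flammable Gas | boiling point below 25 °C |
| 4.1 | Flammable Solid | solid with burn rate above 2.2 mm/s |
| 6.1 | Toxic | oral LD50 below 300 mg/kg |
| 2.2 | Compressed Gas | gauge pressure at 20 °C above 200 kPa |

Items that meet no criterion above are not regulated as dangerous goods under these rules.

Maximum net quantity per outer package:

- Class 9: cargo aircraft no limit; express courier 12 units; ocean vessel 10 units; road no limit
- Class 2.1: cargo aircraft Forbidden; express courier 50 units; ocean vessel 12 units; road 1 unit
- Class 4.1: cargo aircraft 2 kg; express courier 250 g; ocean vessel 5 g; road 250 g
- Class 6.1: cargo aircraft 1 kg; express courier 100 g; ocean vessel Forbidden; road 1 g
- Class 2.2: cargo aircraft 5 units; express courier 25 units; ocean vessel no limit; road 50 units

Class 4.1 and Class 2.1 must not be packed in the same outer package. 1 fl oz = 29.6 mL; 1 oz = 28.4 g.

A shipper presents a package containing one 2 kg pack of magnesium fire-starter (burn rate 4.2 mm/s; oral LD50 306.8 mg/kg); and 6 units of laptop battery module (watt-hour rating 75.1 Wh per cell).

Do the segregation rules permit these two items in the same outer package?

Yes

Magnesium fire-starter: burn rate 4.2 mm/s > 2.2 mm/s → Class 4.1 (Flammable Solid).
Watt-hour rating 75.1 Wh per cell meets the Class 9 criterion (Lithium Cells), so the laptop battery module is Class 9.
No segregation rule bars Class 4.1 with Class 9.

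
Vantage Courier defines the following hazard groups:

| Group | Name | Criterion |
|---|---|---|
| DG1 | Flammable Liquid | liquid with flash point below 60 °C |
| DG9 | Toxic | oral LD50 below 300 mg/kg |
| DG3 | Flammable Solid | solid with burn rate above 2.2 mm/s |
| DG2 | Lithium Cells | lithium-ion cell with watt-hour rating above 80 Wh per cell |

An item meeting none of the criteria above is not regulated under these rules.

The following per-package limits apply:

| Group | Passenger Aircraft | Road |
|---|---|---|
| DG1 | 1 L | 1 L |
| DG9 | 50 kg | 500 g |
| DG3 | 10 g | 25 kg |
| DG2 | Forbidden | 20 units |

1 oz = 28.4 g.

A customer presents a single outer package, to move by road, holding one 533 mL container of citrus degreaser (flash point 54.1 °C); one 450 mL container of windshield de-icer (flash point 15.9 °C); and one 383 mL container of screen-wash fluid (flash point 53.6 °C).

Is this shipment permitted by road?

The citrus degreaser has flash point 54.1 °C, which is < 60 °C, so it is Group DG1 (Flammable Liquid).
The windshield de-icer has flash point 15.9 °C, which is < 60 °C, so it is Group DG1 (Flammable Liquid).
Flash point 53.6 °C meets the Group DG1 criterion (Flammable Liquid), so the screen-wash fluid is Group DG1.
Total Group DG1: 533 mL + 450 mL + 383 mL = 1.366 L.
That exceeds the Group DG1 road limit of 1 L.

No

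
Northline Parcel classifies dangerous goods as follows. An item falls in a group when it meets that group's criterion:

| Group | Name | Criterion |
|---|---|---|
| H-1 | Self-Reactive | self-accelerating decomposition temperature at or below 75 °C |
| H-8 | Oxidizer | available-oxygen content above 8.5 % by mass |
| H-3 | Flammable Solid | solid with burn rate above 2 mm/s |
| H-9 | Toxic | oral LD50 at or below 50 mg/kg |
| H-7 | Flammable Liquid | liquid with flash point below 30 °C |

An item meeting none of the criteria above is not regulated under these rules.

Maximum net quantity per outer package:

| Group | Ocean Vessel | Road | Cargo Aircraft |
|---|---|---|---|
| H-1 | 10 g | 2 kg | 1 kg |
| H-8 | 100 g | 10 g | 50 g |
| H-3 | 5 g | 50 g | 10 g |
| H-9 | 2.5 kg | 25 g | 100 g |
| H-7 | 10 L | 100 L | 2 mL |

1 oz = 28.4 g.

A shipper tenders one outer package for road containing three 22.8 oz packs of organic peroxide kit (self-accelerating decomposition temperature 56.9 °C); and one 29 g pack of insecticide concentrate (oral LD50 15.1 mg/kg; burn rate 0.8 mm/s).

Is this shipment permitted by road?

No

Organic peroxide kit: self-accelerating decomposition temperature 56.9 °C ≤ 75 °C → Group H-1 (Self-Reactive).
Insecticide concentrate: oral LD50 15.1 mg/kg ≤ 50 mg/kg → Group H-9 (Toxic).
Group H-1 quantity: three 22.8 oz packs = 1942.56 g.
That is within the Group H-1 road limit of 2 kg.
Group H-9 quantity: 29 g.
That exceeds the Group H-9 road limit of 25 g.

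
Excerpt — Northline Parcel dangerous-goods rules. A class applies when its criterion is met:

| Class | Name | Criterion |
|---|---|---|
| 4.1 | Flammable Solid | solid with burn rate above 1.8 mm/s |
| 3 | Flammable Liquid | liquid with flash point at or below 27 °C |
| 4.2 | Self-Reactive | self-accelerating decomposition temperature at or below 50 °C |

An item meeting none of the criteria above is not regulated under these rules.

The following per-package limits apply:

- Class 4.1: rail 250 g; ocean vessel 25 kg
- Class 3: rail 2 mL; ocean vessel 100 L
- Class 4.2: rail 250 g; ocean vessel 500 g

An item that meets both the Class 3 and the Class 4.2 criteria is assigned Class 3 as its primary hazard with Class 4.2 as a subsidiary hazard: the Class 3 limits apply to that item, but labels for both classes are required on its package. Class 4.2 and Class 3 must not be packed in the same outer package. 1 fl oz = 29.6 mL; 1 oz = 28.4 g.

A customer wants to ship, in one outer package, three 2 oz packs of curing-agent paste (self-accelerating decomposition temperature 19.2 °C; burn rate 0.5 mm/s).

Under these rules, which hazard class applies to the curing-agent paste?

Curing-agent paste: self-accelerating decomposition temperature 19.2 °C ≤ 50 °C → Class 4.2 (Self-Reactive).

Class 4.2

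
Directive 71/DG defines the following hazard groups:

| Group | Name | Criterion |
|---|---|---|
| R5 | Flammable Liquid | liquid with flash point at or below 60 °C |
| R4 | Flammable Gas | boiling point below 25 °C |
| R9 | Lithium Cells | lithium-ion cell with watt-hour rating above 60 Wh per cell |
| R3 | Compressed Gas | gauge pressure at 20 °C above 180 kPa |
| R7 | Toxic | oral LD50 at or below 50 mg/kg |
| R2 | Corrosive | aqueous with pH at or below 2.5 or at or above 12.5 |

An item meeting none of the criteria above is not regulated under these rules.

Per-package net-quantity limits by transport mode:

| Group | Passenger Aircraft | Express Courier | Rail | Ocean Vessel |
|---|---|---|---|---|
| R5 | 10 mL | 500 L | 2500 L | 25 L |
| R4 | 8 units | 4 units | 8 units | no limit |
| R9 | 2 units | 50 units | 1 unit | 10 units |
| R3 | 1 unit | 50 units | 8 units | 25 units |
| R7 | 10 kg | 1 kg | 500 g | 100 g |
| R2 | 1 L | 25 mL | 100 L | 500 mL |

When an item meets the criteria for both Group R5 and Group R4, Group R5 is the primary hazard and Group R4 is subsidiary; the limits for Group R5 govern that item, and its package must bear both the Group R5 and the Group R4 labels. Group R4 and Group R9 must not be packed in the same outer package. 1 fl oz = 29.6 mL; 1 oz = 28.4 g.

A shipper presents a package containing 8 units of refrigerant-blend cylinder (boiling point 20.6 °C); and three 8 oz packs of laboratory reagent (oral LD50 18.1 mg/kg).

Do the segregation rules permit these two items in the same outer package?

Yes

The refrigerant-blend cylinder has boiling point 20.6 °C, which is < 25 °C, so it is Group R4 (Flammable Gas).
The laboratory reagent has oral LD50 18.1 mg/kg, which is ≤ 50 mg/kg, so it is Group R7 (Toxic).
No segregation rule bars Group R4 with Group R7.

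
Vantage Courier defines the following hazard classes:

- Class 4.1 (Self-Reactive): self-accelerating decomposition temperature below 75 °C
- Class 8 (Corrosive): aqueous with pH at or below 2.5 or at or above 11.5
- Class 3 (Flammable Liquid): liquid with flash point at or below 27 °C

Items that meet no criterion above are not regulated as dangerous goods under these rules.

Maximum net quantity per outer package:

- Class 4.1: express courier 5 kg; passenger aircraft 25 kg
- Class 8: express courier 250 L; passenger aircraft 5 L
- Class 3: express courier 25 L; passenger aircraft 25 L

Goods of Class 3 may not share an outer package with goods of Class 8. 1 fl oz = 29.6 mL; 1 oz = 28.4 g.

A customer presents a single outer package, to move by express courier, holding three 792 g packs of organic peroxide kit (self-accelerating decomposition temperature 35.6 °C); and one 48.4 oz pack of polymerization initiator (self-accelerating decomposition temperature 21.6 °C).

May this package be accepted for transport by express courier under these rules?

Yes

With self-accelerating decomposition temperature 35.6 °C (< 75 °C), the organic peroxide kit falls in Class 4.1.
With self-accelerating decomposition temperature 21.6 °C (< 75 °C), the polymerization initiator falls in Class 4.1.
Class 4.1 net quantity: (three 792 g packs = 2.376 kg) + (one 48.4 oz pack = 1374.56 g) = 3750.56 g.
That is within the Class 4.1 express courier limit of 5 kg.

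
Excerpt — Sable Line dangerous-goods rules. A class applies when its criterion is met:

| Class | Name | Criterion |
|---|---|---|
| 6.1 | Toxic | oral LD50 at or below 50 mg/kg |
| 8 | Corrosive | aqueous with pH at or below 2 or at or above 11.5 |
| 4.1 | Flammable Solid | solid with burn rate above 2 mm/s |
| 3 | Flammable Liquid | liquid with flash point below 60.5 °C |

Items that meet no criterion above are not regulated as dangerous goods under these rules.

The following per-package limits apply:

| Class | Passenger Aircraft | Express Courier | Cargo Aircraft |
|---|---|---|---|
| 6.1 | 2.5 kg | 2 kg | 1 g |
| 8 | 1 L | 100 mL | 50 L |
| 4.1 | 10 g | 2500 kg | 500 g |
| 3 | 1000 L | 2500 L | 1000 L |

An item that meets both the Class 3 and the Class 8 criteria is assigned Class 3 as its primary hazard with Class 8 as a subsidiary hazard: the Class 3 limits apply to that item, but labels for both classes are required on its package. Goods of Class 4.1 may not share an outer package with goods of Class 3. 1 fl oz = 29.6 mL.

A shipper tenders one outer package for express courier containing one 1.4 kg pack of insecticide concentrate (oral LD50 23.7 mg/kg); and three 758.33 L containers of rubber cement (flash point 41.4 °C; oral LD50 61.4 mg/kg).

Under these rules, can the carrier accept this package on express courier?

The insecticide concentrate has oral LD50 23.7 mg/kg, which is ≤ 50 mg/kg, so it is Class 6.1 (Toxic).
Flash point 41.4 °C meets the Class 3 criterion (Flammable Liquid), so the rubber cement is Class 3.
Class 6.1 quantity: 1.4 kg.
1.4 kg ≤ 2 kg (express courier limit, Class 6.1) — within limit.
Class 3 quantity: three 758.33 L containers = 2274.99 L.
2274.99 L ≤ 2500 L (express courier limit, Class 3) — within limit.
The segregation rule (Class 4.1 with Class 3) does not apply to Class 6.1 with Class 3.
Every hazard class is within its express courier limit and no segregation rule is violated.

Yes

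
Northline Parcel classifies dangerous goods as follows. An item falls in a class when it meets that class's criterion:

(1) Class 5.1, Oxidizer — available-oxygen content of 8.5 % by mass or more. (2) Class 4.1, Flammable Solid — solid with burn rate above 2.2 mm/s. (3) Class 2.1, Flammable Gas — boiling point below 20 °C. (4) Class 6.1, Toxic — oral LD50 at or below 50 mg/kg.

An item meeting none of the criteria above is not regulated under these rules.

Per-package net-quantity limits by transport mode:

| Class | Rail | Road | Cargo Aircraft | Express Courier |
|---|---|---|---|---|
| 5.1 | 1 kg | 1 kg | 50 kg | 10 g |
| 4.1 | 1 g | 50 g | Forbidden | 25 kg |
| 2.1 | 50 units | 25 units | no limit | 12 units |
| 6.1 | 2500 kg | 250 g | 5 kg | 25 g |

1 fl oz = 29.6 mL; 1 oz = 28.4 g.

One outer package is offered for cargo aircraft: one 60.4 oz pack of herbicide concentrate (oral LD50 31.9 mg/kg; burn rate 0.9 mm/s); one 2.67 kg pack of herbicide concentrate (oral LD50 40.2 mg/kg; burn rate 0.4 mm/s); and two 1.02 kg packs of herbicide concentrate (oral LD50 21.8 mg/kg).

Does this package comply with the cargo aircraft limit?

Herbicide concentrate: oral LD50 31.9 mg/kg ≤ 50 mg/kg → Class 6.1 (Toxic).
The herbicide concentrate has oral LD50 40.2 mg/kg, which is ≤ 50 mg/kg, so it is Class 6.1 (Toxic).
With oral LD50 21.8 mg/kg (≤ 50 mg/kg), the herbicide concentrate falls in Class 6.1.
Class 6.1 net quantity: (one 60.4 oz pack = 1715.36 g) + 2.67 kg + (two 1.02 kg packs = 2.04 kg) = 6425.36 g.
6425.36 g exceeds the cargo aircraft limit of 5 kg for Class 6.1.

No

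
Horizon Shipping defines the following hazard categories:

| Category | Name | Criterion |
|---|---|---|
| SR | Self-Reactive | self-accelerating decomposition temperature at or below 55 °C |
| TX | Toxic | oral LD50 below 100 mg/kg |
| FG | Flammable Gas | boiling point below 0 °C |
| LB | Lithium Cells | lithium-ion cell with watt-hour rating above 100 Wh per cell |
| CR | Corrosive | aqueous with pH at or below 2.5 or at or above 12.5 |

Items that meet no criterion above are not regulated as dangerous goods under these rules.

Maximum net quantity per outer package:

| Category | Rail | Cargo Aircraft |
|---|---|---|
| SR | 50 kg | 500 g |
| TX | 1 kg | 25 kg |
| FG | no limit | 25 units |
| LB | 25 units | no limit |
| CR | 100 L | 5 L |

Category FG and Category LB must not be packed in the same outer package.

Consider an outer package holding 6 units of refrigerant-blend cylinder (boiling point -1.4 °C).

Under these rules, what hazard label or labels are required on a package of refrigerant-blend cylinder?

The refrigerant-blend cylinder has boiling point -1.4 °C, which is < 0 °C, so it is Category FG (Flammable Gas).
Only the Category FG label is required.

Category FG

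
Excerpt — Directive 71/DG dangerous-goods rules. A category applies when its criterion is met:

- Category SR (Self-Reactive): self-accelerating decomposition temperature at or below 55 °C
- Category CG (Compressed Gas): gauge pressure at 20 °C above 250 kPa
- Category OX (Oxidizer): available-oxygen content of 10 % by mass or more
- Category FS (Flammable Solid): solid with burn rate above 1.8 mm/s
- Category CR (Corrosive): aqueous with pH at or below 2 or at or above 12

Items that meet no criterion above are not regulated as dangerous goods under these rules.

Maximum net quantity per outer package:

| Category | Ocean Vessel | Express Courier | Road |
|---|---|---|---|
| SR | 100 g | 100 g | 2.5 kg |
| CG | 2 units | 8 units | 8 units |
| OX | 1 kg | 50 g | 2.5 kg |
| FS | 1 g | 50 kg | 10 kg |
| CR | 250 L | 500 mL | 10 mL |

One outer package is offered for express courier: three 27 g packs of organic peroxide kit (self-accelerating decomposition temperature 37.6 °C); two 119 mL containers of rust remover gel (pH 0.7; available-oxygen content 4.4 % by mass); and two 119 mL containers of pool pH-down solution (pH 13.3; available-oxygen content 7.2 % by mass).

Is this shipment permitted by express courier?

Self-accelerating decomposition temperature 37.6 °C meets the Category SR criterion (Self-Reactive), so the organic peroxide kit is Category SR.
Rust remover gel: pH 0.7 ≤ 2 → Category CR (Corrosive).
The pool pH-down solution has pH 13.3, which is ≥ 12, so it is Category CR (Corrosive).
Category CR net quantity: (two 119 mL containers = 238 mL) + (two 119 mL containers = 238 mL) = 476 mL.
476 mL is within the express courier limit of 500 mL for Category CR.
Category SR quantity: three 27 g packs = 81 g.
That is within the Category SR express courier limit of 100 g.
Every hazard category is within its express courier limit and no segregation rule is violated.

Yes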